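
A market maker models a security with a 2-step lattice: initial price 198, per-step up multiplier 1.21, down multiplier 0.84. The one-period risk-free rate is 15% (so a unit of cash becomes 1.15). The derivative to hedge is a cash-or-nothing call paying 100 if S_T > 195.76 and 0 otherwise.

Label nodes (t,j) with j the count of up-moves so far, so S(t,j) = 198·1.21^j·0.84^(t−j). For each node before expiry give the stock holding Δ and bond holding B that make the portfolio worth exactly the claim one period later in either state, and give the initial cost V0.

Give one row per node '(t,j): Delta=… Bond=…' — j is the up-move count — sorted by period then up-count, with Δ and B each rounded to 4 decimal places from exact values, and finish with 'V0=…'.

(0,0): Delta=0.1925 Bond=35.5150
(1,0): Delta=1.6250 Bond=-197.4148
(1,1): Delta=0.0000 Bond=86.9565
V0=73.6260

Under the risk-neutral measure, an up-move has probability p* = (R−d)/(u−d) = 0.8378 and values discount at R = 1.15.
Payoff layer (t=2): V(2,0)=0.0000, V(2,1)=100.0000, V(2,2)=100.0000
(1,0): S=166.3200. Δ = (V_up−V_dn)/(S_up−S_dn) = (100.0000−0.0000)/(201.2472−139.7088) = 1.6250. V = [p*·100.0000 + (1−p*)·0.0000]/1.15 = 72.8555. B = V − Δ·S = -197.4148.
(1,1): S=239.5800. Δ = (V_up−V_dn)/(S_up−S_dn) = (100.0000−100.0000)/(289.8918−201.2472) = 0.0000. V = [p*·100.0000 + (1−p*)·100.0000]/1.15 = 86.9565. B = V − Δ·S = 86.9565.
(0,0): S=198.0000. Δ = (V_up−V_dn)/(S_up−S_dn) = (86.9565−72.8555)/(239.5800−166.3200) = 0.1925. V = [p*·86.9565 + (1−p*)·72.8555]/1.15 = 73.6260. B = V − Δ·S = 35.5150.
The time-0 hedge costs 73.6260, which is the no-arbitrage price.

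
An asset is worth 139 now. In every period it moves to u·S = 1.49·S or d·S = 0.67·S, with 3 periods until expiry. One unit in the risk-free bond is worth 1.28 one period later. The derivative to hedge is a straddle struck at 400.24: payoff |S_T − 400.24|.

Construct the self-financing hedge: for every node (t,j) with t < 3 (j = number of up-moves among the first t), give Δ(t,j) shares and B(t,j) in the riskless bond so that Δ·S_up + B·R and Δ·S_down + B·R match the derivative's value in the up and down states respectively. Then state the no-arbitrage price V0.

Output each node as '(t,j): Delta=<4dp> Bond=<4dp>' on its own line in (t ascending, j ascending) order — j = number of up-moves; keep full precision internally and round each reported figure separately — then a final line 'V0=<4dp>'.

(0,0): Delta=-0.6470 Bond=165.1641
(1,0): Delta=-1.0000 Bond=244.2871
(1,1): Delta=-0.5923 Bond=200.0917
(2,0): Delta=-1.0000 Bond=312.6875
(2,1): Delta=-1.0000 Bond=312.6875
(2,2): Delta=-0.5292 Bond=236.6424
V0=75.2344

Since d<R<u, set p* = (R−d)/(u−d) = 0.7439; price each node as the discounted p*-expectation of its children.
Payoff layer (t=3): V(3,0)=358.4339, V(3,1)=307.2683, V(3,2)=193.4821, V(3,3)=59.5649
Node (2,0) S=62.3971: V=(p*·307.2683+(1−p*)·358.4339)/1.28=250.2904; Δ=(307.2683−358.4339)/(92.9717−41.8061)=-1.0000; B=V−Δ·S=312.6875
Node (2,1) S=138.7637: V=(p*·193.4821+(1−p*)·307.2683)/1.28=173.9238; Δ=(193.4821−307.2683)/(206.7579−92.9717)=-1.0000; B=V−Δ·S=312.6875
Node (2,2) S=308.5939: V=(p*·59.5649+(1−p*)·193.4821)/1.28=73.3287; Δ=(59.5649−193.4821)/(459.8049−206.7579)=-0.5292; B=V−Δ·S=236.6424
Node (1,0) S=93.1300: V=(p*·173.9238+(1−p*)·250.2904)/1.28=151.1571; Δ=(173.9238−250.2904)/(138.7637−62.3971)=-1.0000; B=V−Δ·S=244.2871
Node (1,1) S=207.1100: V=(p*·73.3287+(1−p*)·173.9238)/1.28=77.4148; Δ=(73.3287−173.9238)/(308.5939−138.7637)=-0.5923; B=V−Δ·S=200.0917
Node (0,0) S=139.0000: V=(p*·77.4148+(1−p*)·151.1571)/1.28=75.2344; Δ=(77.4148−151.1571)/(207.1100−93.1300)=-0.6470; B=V−Δ·S=165.1641
Check: Δ(0,0)·S0 + B(0,0) = 75.2344 = V0.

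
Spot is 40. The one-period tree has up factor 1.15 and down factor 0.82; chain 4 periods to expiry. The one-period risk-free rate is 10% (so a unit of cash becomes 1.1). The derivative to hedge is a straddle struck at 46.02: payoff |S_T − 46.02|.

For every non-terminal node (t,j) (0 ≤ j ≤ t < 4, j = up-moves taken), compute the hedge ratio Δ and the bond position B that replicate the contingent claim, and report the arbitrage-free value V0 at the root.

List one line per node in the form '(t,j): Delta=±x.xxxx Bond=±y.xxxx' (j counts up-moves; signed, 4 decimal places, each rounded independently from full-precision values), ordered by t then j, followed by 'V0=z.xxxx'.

(0,0): Delta=0.5399 Bond=-11.2611
(1,0): Delta=-0.5751 Bond=24.1869
(1,1): Delta=0.6819 Bond=-18.9183
(2,0): Delta=-1.0000 Bond=38.0331
(2,1): Delta=-0.5210 Bond=24.5650
(2,2): Delta=0.8351 Bond=-28.9129
(3,0): Delta=-1.0000 Bond=41.8364
(3,1): Delta=-1.0000 Bond=41.8364
(3,2): Delta=-0.4600 Bond=24.3760
(3,3): Delta=1.0000 Bond=-41.8364
V0=10.3365

No-arbitrage ⇒ martingale measure with p* = (R−d)/(u−d) = 0.8485.
Terminal payoffs: V(4,0)=27.9351, V(4,1)=20.6571, V(4,2)=10.4500, V(4,3)=3.8647, V(4,4)=23.9402
  t=3,j=0: stock 22.0547 → up 25.3629 (V=20.6571), down 18.0849 (V=27.9351). Price 19.7816; hedge Δ=-1.0000, bond B=41.8364.
  t=3,j=1: stock 30.9304 → up 35.5700 (V=10.4500), down 25.3629 (V=20.6571). Price 10.9060; hedge Δ=-1.0000, bond B=41.8364.
  t=3,j=2: stock 43.3780 → up 49.8847 (V=3.8647), down 35.5700 (V=10.4500). Price 4.4204; hedge Δ=-0.4600, bond B=24.3760.
  t=3,j=3: stock 60.8350 → up 69.9602 (V=23.9402), down 49.8847 (V=3.8647). Price 18.9986; hedge Δ=1.0000, bond B=-41.8364.
  t=2,j=0: stock 26.8960 → up 30.9304 (V=10.9060), down 22.0547 (V=19.7816). Price 11.1371; hedge Δ=-1.0000, bond B=38.0331.
  t=2,j=1: stock 37.7200 → up 43.3780 (V=4.4204), down 30.9304 (V=10.9060). Price 4.9119; hedge Δ=-0.5210, bond B=24.5650.
  t=2,j=2: stock 52.9000 → up 60.8350 (V=18.9986), down 43.3780 (V=4.4204). Price 15.2635; hedge Δ=0.8351, bond B=-28.9129.
  t=1,j=0: stock 32.8000 → up 37.7200 (V=4.9119), down 26.8960 (V=11.1371). Price 5.3228; hedge Δ=-0.5751, bond B=24.1869.
  t=1,j=1: stock 46.0000 → up 52.9000 (V=15.2635), down 37.7200 (V=4.9119). Price 12.4500; hedge Δ=0.6819, bond B=-18.9183.
  t=0,j=0: stock 40.0000 → up 46.0000 (V=12.4500), down 32.8000 (V=5.3228). Price 10.3365; hedge Δ=0.5399, bond B=-11.2611.
Root portfolio cost Δ·40+B reproduces V0=10.3365.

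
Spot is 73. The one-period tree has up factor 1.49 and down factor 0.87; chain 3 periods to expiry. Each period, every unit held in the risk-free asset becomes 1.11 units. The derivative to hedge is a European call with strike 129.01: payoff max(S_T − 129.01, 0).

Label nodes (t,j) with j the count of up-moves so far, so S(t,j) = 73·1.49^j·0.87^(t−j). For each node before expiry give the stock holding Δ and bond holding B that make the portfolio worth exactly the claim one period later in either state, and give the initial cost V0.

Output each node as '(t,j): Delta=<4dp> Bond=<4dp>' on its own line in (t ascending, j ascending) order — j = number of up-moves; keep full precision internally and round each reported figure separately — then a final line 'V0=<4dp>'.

(0,0): Delta=0.3720 Bond=-19.9716
(1,0): Delta=0.1062 Bond=-5.2853
(1,1): Delta=0.6178 Bond=-48.9003
(2,0): Delta=0.0000 Bond=0.0000
(2,1): Delta=0.2043 Bond=-15.1555
(2,2): Delta=1.0000 Bond=-116.2252
V0=7.1853

The replicating-portfolio and risk-neutral prices coincide; use p* = (1.11−0.87)/(1.49−0.87) = 0.3871 for the latter.
Terminal payoffs: V(3,0)=0.0000, V(3,1)=0.0000, V(3,2)=11.9886, V(3,3)=112.4703
(2,0): S=55.2537. Δ = (V_up−V_dn)/(S_up−S_dn) = (0.0000−0.0000)/(82.3280−48.0707) = 0.0000. V = [p*·0.0000 + (1−p*)·0.0000]/1.11 = 0.0000. B = V − Δ·S = 0.0000.
(2,1): S=94.6299. Δ = (V_up−V_dn)/(S_up−S_dn) = (11.9886−0.0000)/(140.9986−82.3280) = 0.2043. V = [p*·11.9886 + (1−p*)·0.0000]/1.11 = 4.1808. B = V − Δ·S = -15.1555.
(2,2): S=162.0673. Δ = (V_up−V_dn)/(S_up−S_dn) = (112.4703−11.9886)/(241.4803−140.9986) = 1.0000. V = [p*·112.4703 + (1−p*)·11.9886]/1.11 = 45.8421. B = V − Δ·S = -116.2252.
(1,0): S=63.5100. Δ = (V_up−V_dn)/(S_up−S_dn) = (4.1808−0.0000)/(94.6299−55.2537) = 0.1062. V = [p*·4.1808 + (1−p*)·0.0000]/1.11 = 1.4580. B = V − Δ·S = -5.2853.
(1,1): S=108.7700. Δ = (V_up−V_dn)/(S_up−S_dn) = (45.8421−4.1808)/(162.0673−94.6299) = 0.6178. V = [p*·45.8421 + (1−p*)·4.1808]/1.11 = 18.2953. B = V − Δ·S = -48.9003.
(0,0): S=73.0000. Δ = (V_up−V_dn)/(S_up−S_dn) = (18.2953−1.4580)/(108.7700−63.5100) = 0.3720. V = [p*·18.2953 + (1−p*)·1.4580]/1.11 = 7.1853. B = V − Δ·S = -19.9716.
Each (Δ,B) replicates both successor values, so the strategy is self-financing and V0 is arbitrage-free.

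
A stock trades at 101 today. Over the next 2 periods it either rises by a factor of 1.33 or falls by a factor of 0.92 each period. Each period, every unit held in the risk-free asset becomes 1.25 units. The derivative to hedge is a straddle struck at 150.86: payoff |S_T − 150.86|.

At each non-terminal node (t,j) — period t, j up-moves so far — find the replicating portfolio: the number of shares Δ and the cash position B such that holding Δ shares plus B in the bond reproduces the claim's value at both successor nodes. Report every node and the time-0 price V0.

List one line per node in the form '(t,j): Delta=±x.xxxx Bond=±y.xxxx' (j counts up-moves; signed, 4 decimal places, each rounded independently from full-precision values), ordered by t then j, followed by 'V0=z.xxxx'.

Since d<R<u, set p* = (R−d)/(u−d) = 0.8049; price each node as the discounted p*-expectation of its children.
Payoff layer (t=2): V(2,0)=65.3736, V(2,1)=27.2764, V(2,2)=27.7989
  t=1,j=0: stock 92.9200 → up 123.5836 (V=27.2764), down 85.4864 (V=65.3736). Price 27.7680; hedge Δ=-1.0000, bond B=120.6880.
  t=1,j=1: stock 134.3300 → up 178.6589 (V=27.7989), down 123.5836 (V=27.2764). Price 22.1576; hedge Δ=0.0095, bond B=20.8832.
  t=0,j=0: stock 101.0000 → up 134.3300 (V=22.1576), down 92.9200 (V=27.7680). Price 18.6018; hedge Δ=-0.1355, bond B=32.2858.
Self-financing check: at every node Δ·S+B equals the discounted successor values.

(0,0): Delta=-0.1355 Bond=32.2858
(1,0): Delta=-1.0000 Bond=120.6880
(1,1): Delta=0.0095 Bond=20.8832
V0=18.6018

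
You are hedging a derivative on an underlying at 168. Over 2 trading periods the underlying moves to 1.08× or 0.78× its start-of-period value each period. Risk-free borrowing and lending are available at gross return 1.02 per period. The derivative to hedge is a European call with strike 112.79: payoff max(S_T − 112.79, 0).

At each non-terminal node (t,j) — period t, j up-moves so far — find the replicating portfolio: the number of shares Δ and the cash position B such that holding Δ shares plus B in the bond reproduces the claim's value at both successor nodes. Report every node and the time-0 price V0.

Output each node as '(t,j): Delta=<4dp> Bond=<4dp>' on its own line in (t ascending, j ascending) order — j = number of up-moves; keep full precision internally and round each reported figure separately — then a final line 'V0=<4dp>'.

Risk-neutral probability p* = (R−d)/(u−d) = (1.02−0.78)/(1.08−0.78) = 0.8000.
Terminal payoffs: V(2,0)=0.0000, V(2,1)=28.7332, V(2,2)=83.1652
(1,0): S=131.0400. Δ = (V_up−V_dn)/(S_up−S_dn) = (28.7332−0.0000)/(141.5232−102.2112) = 0.7309. V = [p*·28.7332 + (1−p*)·0.0000]/1.02 = 22.5358. B = V − Δ·S = -73.2415.
(1,1): S=181.4400. Δ = (V_up−V_dn)/(S_up−S_dn) = (83.1652−28.7332)/(195.9552−141.5232) = 1.0000. V = [p*·83.1652 + (1−p*)·28.7332]/1.02 = 70.8616. B = V − Δ·S = -110.5784.
(0,0): S=168.0000. Δ = (V_up−V_dn)/(S_up−S_dn) = (70.8616−22.5358)/(181.4400−131.0400) = 0.9588. V = [p*·70.8616 + (1−p*)·22.5358]/1.02 = 59.9965. B = V − Δ·S = -101.0893.
Each (Δ,B) replicates both successor values, so the strategy is self-financing and V0 is arbitrage-free.

(0,0): Delta=0.9588 Bond=-101.0893
(1,0): Delta=0.7309 Bond=-73.2415
(1,1): Delta=1.0000 Bond=-110.5784
V0=59.9965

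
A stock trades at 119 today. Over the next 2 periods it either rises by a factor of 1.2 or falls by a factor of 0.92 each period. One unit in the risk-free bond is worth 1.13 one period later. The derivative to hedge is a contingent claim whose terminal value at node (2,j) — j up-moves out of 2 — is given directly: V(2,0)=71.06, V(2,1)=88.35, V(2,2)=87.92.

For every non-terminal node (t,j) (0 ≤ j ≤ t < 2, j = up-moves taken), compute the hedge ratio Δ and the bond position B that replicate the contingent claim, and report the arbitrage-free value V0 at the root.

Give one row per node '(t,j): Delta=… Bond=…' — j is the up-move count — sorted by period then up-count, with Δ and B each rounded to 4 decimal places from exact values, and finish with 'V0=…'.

No-arbitrage ⇒ martingale measure with p* = (R−d)/(u−d) = 0.7500.
Terminal values V(2,·): V(2,0)=71.0600, V(2,1)=88.3500, V(2,2)=87.9200
  t=1,j=0: stock 109.4800 → up 131.3760 (V=88.3500), down 100.7216 (V=71.0600). Price 74.3606; hedge Δ=0.5640, bond B=12.6106.
  t=1,j=1: stock 142.8000 → up 171.3600 (V=87.9200), down 131.3760 (V=88.3500). Price 77.9004; hedge Δ=-0.0108, bond B=79.4362.
  t=0,j=0: stock 119.0000 → up 142.8000 (V=77.9004), down 109.4800 (V=74.3606). Price 68.1553; hedge Δ=0.1062, bond B=55.5131.
Check: Δ(0,0)·S0 + B(0,0) = 68.1553 = V0.

(0,0): Delta=0.1062 Bond=55.5131
(1,0): Delta=0.5640 Bond=12.6106
(1,1): Delta=-0.0108 Bond=79.4362
V0=68.1553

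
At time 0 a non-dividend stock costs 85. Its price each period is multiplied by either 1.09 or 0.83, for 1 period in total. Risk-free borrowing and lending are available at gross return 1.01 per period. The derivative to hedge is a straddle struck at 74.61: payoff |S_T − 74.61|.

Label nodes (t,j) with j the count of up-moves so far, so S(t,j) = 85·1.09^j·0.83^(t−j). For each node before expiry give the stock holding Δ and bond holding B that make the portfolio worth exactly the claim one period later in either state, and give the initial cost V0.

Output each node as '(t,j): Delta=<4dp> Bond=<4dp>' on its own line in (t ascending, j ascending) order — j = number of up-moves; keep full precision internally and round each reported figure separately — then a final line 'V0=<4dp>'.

(0,0): Delta=0.6326 Bond=-40.1668
V0=13.6024

Since d<R<u, set p* = (R−d)/(u−d) = 0.6923; price each node as the discounted p*-expectation of its children.
Terminal values V(1,·): V(1,0)=4.0600, V(1,1)=18.0400
  t=0,j=0: stock 85.0000 → up 92.6500 (V=18.0400), down 70.5500 (V=4.0600). Price 13.6024; hedge Δ=0.6326, bond B=-40.1668.
The time-0 hedge costs 13.6024, which is the no-arbitrage price.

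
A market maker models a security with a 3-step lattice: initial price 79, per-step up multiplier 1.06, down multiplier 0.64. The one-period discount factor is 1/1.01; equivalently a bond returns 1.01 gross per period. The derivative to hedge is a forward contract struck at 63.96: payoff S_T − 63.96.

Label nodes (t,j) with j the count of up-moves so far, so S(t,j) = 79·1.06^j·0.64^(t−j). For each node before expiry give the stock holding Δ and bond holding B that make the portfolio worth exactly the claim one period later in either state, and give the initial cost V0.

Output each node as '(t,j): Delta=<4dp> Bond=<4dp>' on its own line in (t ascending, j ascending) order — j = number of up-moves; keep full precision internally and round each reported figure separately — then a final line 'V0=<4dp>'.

(0,0): Delta=1.0000 Bond=-62.0789
(1,0): Delta=1.0000 Bond=-62.6997
(1,1): Delta=1.0000 Bond=-62.6997
(2,0): Delta=1.0000 Bond=-63.3267
(2,1): Delta=1.0000 Bond=-63.3267
(2,2): Delta=1.0000 Bond=-63.3267
V0=16.9211

Since d<R<u, set p* = (R−d)/(u−d) = 0.8810; price each node as the discounted p*-expectation of its children.
Terminal values V(3,·): V(3,0)=-43.2506, V(3,1)=-29.6601, V(3,2)=-7.1508, V(3,3)=30.1303
Node (2,0) S=32.3584: V=(p*·-29.6601+(1−p*)·-43.2506)/1.01=-30.9683; Δ=(-29.6601−-43.2506)/(34.2999−20.7094)=1.0000; B=V−Δ·S=-63.3267
Node (2,1) S=53.5936: V=(p*·-7.1508+(1−p*)·-29.6601)/1.01=-9.7331; Δ=(-7.1508−-29.6601)/(56.8092−34.2999)=1.0000; B=V−Δ·S=-63.3267
Node (2,2) S=88.7644: V=(p*·30.1303+(1−p*)·-7.1508)/1.01=25.4377; Δ=(30.1303−-7.1508)/(94.0903−56.8092)=1.0000; B=V−Δ·S=-63.3267
Node (1,0) S=50.5600: V=(p*·-9.7331+(1−p*)·-30.9683)/1.01=-12.1397; Δ=(-9.7331−-30.9683)/(53.5936−32.3584)=1.0000; B=V−Δ·S=-62.6997
Node (1,1) S=83.7400: V=(p*·25.4377+(1−p*)·-9.7331)/1.01=21.0403; Δ=(25.4377−-9.7331)/(88.7644−53.5936)=1.0000; B=V−Δ·S=-62.6997
Node (0,0) S=79.0000: V=(p*·21.0403+(1−p*)·-12.1397)/1.01=16.9211; Δ=(21.0403−-12.1397)/(83.7400−50.5600)=1.0000; B=V−Δ·S=-62.0789
Each (Δ,B) replicates both successor values, so the strategy is self-financing and V0 is arbitrage-free.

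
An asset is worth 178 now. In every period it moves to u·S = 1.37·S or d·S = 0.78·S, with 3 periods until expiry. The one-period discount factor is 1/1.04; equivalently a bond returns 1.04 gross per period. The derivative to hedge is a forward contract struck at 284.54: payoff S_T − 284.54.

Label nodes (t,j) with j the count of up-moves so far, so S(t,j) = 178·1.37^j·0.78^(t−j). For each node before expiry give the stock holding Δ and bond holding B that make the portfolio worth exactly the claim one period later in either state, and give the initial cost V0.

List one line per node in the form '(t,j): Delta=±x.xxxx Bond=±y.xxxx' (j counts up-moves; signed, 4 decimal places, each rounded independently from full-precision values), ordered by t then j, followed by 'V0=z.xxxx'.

The replicating-portfolio and risk-neutral prices coincide; use p* = (1.04−0.78)/(1.37−0.78) = 0.4407 for the latter.
Terminal values V(3,·): V(3,0)=-200.0697, V(3,1)=-136.1756, V(3,2)=-23.9512, V(3,3)=173.1608
Node (2,0) S=108.2952: V=(p*·-136.1756+(1−p*)·-200.0697)/1.04=-165.3010; Δ=(-136.1756−-200.0697)/(148.3644−84.4703)=1.0000; B=V−Δ·S=-273.5962
Node (2,1) S=190.2108: V=(p*·-23.9512+(1−p*)·-136.1756)/1.04=-83.3854; Δ=(-23.9512−-136.1756)/(260.5888−148.3644)=1.0000; B=V−Δ·S=-273.5962
Node (2,2) S=334.0882: V=(p*·173.1608+(1−p*)·-23.9512)/1.04=60.4920; Δ=(173.1608−-23.9512)/(457.7008−260.5888)=1.0000; B=V−Δ·S=-273.5962
Node (1,0) S=138.8400: V=(p*·-83.3854+(1−p*)·-165.3010)/1.04=-124.2332; Δ=(-83.3854−-165.3010)/(190.2108−108.2952)=1.0000; B=V−Δ·S=-263.0732
Node (1,1) S=243.8600: V=(p*·60.4920+(1−p*)·-83.3854)/1.04=-19.2132; Δ=(60.4920−-83.3854)/(334.0882−190.2108)=1.0000; B=V−Δ·S=-263.0732
Node (0,0) S=178.0000: V=(p*·-19.2132+(1−p*)·-124.2332)/1.04=-74.9550; Δ=(-19.2132−-124.2332)/(243.8600−138.8400)=1.0000; B=V−Δ·S=-252.9550
Root portfolio cost Δ·178+B reproduces V0=-74.9550.

(0,0): Delta=1.0000 Bond=-252.9550
(1,0): Delta=1.0000 Bond=-263.0732
(1,1): Delta=1.0000 Bond=-263.0732
(2,0): Delta=1.0000 Bond=-273.5962
(2,1): Delta=1.0000 Bond=-273.5962
(2,2): Delta=1.0000 Bond=-273.5962
V0=-74.9550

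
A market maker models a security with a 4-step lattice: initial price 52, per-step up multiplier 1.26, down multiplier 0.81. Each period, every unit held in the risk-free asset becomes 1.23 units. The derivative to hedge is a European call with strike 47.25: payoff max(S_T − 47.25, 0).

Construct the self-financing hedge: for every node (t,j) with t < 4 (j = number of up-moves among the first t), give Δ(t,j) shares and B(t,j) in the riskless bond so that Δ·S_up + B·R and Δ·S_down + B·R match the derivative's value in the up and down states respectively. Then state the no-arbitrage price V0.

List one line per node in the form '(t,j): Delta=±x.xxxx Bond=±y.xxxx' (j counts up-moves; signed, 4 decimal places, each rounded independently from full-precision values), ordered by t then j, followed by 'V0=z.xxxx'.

Since d<R<u, set p* = (R−d)/(u−d) = 0.9333; price each node as the discounted p*-expectation of its children.
Terminal payoffs: V(4,0)=0.0000, V(4,1)=0.0000, V(4,2)=6.9145, V(4,3)=37.0058, V(4,4)=83.8146
  t=3,j=0: stock 27.6349 → up 34.8200 (V=0.0000), down 22.3843 (V=0.0000). Price 0.0000; hedge Δ=0.0000, bond B=0.0000.
  t=3,j=1: stock 42.9877 → up 54.1645 (V=6.9145), down 34.8200 (V=0.0000). Price 5.2467; hedge Δ=0.3574, bond B=-10.1187.
  t=3,j=2: stock 66.8697 → up 84.2558 (V=37.0058), down 54.1645 (V=6.9145). Price 28.4551; hedge Δ=1.0000, bond B=-38.4146.
  t=3,j=3: stock 104.0196 → up 131.0646 (V=83.8146), down 84.2558 (V=37.0058). Price 65.6049; hedge Δ=1.0000, bond B=-38.4146.
  t=2,j=0: stock 34.1172 → up 42.9877 (V=5.2467), down 27.6349 (V=0.0000). Price 3.9813; hedge Δ=0.3417, bond B=-7.6782.
  t=2,j=1: stock 53.0712 → up 66.8697 (V=28.4551), down 42.9877 (V=5.2467). Price 21.8763; hedge Δ=0.9718, bond B=-29.6978.
  t=2,j=2: stock 82.5552 → up 104.0196 (V=65.6049), down 66.8697 (V=28.4551). Price 51.3238; hedge Δ=1.0000, bond B=-31.2314.
  t=1,j=0: stock 42.1200 → up 53.0712 (V=21.8763), down 34.1172 (V=3.9813). Price 16.8157; hedge Δ=0.9441, bond B=-22.9510.
  t=1,j=1: stock 65.5200 → up 82.5552 (V=51.3238), down 53.0712 (V=21.8763). Price 40.1306; hedge Δ=0.9988, bond B=-25.3083.
  t=0,j=0: stock 52.0000 → up 65.5200 (V=40.1306), down 42.1200 (V=16.8157). Price 31.3628; hedge Δ=0.9964, bond B=-20.4481.
Root portfolio cost Δ·52+B reproduces V0=31.3628.

(0,0): Delta=0.9964 Bond=-20.4481
(1,0): Delta=0.9441 Bond=-22.9510
(1,1): Delta=0.9988 Bond=-25.3083
(2,0): Delta=0.3417 Bond=-7.6782
(2,1): Delta=0.9718 Bond=-29.6978
(2,2): Delta=1.0000 Bond=-31.2314
(3,0): Delta=0.0000 Bond=0.0000
(3,1): Delta=0.3574 Bond=-10.1187
(3,2): Delta=1.0000 Bond=-38.4146
(3,3): Delta=1.0000 Bond=-38.4146
V0=31.3628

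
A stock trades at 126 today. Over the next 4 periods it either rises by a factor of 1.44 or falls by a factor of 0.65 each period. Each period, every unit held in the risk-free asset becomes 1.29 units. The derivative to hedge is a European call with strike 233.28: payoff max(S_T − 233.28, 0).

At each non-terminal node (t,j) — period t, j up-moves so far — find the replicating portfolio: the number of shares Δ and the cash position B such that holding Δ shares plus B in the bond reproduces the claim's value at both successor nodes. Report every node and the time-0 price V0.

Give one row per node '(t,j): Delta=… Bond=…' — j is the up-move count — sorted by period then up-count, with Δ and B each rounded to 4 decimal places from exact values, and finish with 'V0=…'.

Risk-neutral probability p* = (R−d)/(u−d) = (1.29−0.65)/(1.44−0.65) = 0.8101.
Terminal values V(4,·): V(4,0)=0.0000, V(4,1)=0.0000, V(4,2)=0.0000, V(4,3)=11.2721, V(4,4)=308.4969
(3,0): S=34.6028. Δ = (V_up−V_dn)/(S_up−S_dn) = (0.0000−0.0000)/(49.8280−22.4918) = 0.0000. V = [p*·0.0000 + (1−p*)·0.0000]/1.29 = 0.0000. B = V − Δ·S = 0.0000.
(3,1): S=76.6584. Δ = (V_up−V_dn)/(S_up−S_dn) = (0.0000−0.0000)/(110.3881−49.8280) = 0.0000. V = [p*·0.0000 + (1−p*)·0.0000]/1.29 = 0.0000. B = V − Δ·S = 0.0000.
(3,2): S=169.8278. Δ = (V_up−V_dn)/(S_up−S_dn) = (11.2721−0.0000)/(244.5521−110.3881) = 0.0840. V = [p*·11.2721 + (1−p*)·0.0000]/1.29 = 7.0789. B = V − Δ·S = -7.1895.
(3,3): S=376.2340. Δ = (V_up−V_dn)/(S_up−S_dn) = (308.4969−11.2721)/(541.7769−244.5521) = 1.0000. V = [p*·308.4969 + (1−p*)·11.2721]/1.29 = 195.3968. B = V − Δ·S = -180.8372.
(2,0): S=53.2350. Δ = (V_up−V_dn)/(S_up−S_dn) = (0.0000−0.0000)/(76.6584−34.6028) = 0.0000. V = [p*·0.0000 + (1−p*)·0.0000]/1.29 = 0.0000. B = V − Δ·S = 0.0000.
(2,1): S=117.9360. Δ = (V_up−V_dn)/(S_up−S_dn) = (7.0789−0.0000)/(169.8278−76.6584) = 0.0760. V = [p*·7.0789 + (1−p*)·0.0000]/1.29 = 4.4456. B = V − Δ·S = -4.5151.
(2,2): S=261.2736. Δ = (V_up−V_dn)/(S_up−S_dn) = (195.3968−7.0789)/(376.2340−169.8278) = 0.9124. V = [p*·195.3968 + (1−p*)·7.0789]/1.29 = 123.7521. B = V − Δ·S = -114.6249.
(1,0): S=81.9000. Δ = (V_up−V_dn)/(S_up−S_dn) = (4.4456−0.0000)/(117.9360−53.2350) = 0.0687. V = [p*·4.4456 + (1−p*)·0.0000]/1.29 = 2.7919. B = V − Δ·S = -2.8355.
(1,1): S=181.4400. Δ = (V_up−V_dn)/(S_up−S_dn) = (123.7521−4.4456)/(261.2736−117.9360) = 0.8323. V = [p*·123.7521 + (1−p*)·4.4456]/1.29 = 78.3713. B = V − Δ·S = -72.6496.
(0,0): S=126.0000. Δ = (V_up−V_dn)/(S_up−S_dn) = (78.3713−2.7919)/(181.4400−81.9000) = 0.7593. V = [p*·78.3713 + (1−p*)·2.7919]/1.29 = 49.6285. B = V − Δ·S = -46.0417.
Root portfolio cost Δ·126+B reproduces V0=49.6285.

(0,0): Delta=0.7593 Bond=-46.0417
(1,0): Delta=0.0687 Bond=-2.8355
(1,1): Delta=0.8323 Bond=-72.6496
(2,0): Delta=0.0000 Bond=0.0000
(2,1): Delta=0.0760 Bond=-4.5151
(2,2): Delta=0.9124 Bond=-114.6249
(3,0): Delta=0.0000 Bond=0.0000
(3,1): Delta=0.0000 Bond=0.0000
(3,2): Delta=0.0840 Bond=-7.1895
(3,3): Delta=1.0000 Bond=-180.8372
V0=49.6285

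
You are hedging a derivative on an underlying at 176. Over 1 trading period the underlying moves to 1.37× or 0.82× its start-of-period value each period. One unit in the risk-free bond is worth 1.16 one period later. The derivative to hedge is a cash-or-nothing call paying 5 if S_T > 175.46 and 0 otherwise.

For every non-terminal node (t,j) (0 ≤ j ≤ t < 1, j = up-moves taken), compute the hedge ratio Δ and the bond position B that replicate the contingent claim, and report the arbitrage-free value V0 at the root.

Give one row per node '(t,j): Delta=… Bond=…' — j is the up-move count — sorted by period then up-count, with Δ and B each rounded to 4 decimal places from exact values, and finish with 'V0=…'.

(0,0): Delta=0.0517 Bond=-6.4263
V0=2.6646

Under the risk-neutral measure, an up-move has probability p* = (R−d)/(u−d) = 0.6182 and values discount at R = 1.16.
At expiry t=1: V(1,0)=0.0000, V(1,1)=5.0000
  t=0,j=0: stock 176.0000 → up 241.1200 (V=5.0000), down 144.3200 (V=0.0000). Price 2.6646; hedge Δ=0.0517, bond B=-6.4263.
Each (Δ,B) replicates both successor values, so the strategy is self-financing and V0 is arbitrage-free.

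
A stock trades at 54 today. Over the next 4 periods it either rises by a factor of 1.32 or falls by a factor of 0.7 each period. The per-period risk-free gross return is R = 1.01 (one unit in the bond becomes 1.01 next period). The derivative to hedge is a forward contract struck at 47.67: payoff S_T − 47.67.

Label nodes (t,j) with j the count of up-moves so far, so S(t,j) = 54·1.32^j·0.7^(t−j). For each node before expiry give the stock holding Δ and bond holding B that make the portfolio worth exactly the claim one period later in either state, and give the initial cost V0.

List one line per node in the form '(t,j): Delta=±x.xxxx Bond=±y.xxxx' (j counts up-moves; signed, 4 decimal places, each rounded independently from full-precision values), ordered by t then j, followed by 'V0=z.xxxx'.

The replicating-portfolio and risk-neutral prices coincide; use p* = (1.01−0.7)/(1.32−0.7) = 0.5000 for the latter.
Terminal payoffs: V(4,0)=-34.7046, V(4,1)=-23.2210, V(4,2)=-1.5661, V(4,3)=39.2688, V(4,4)=116.2717
  t=3,j=0: stock 18.5220 → up 24.4490 (V=-23.2210), down 12.9654 (V=-34.7046). Price -28.6760; hedge Δ=1.0000, bond B=-47.1980.
  t=3,j=1: stock 34.9272 → up 46.1039 (V=-1.5661), down 24.4490 (V=-23.2210). Price -12.2708; hedge Δ=1.0000, bond B=-47.1980.
  t=3,j=2: stock 65.8627 → up 86.9388 (V=39.2688), down 46.1039 (V=-1.5661). Price 18.6647; hedge Δ=1.0000, bond B=-47.1980.
  t=3,j=3: stock 124.1983 → up 163.9417 (V=116.2717), down 86.9388 (V=39.2688). Price 77.0003; hedge Δ=1.0000, bond B=-47.1980.
  t=2,j=0: stock 26.4600 → up 34.9272 (V=-12.2708), down 18.5220 (V=-28.6760). Price -20.2707; hedge Δ=1.0000, bond B=-46.7307.
  t=2,j=1: stock 49.8960 → up 65.8627 (V=18.6647), down 34.9272 (V=-12.2708). Price 3.1653; hedge Δ=1.0000, bond B=-46.7307.
  t=2,j=2: stock 94.0896 → up 124.1983 (V=77.0003), down 65.8627 (V=18.6647). Price 47.3589; hedge Δ=1.0000, bond B=-46.7307.
  t=1,j=0: stock 37.8000 → up 49.8960 (V=3.1653), down 26.4600 (V=-20.2707). Price -8.4680; hedge Δ=1.0000, bond B=-46.2680.
  t=1,j=1: stock 71.2800 → up 94.0896 (V=47.3589), down 49.8960 (V=3.1653). Price 25.0120; hedge Δ=1.0000, bond B=-46.2680.
  t=0,j=0: stock 54.0000 → up 71.2800 (V=25.0120), down 37.8000 (V=-8.4680). Price 8.1901; hedge Δ=1.0000, bond B=-45.8099.
Root portfolio cost Δ·54+B reproduces V0=8.1901.

(0,0): Delta=1.0000 Bond=-45.8099
(1,0): Delta=1.0000 Bond=-46.2680
(1,1): Delta=1.0000 Bond=-46.2680
(2,0): Delta=1.0000 Bond=-46.7307
(2,1): Delta=1.0000 Bond=-46.7307
(2,2): Delta=1.0000 Bond=-46.7307
(3,0): Delta=1.0000 Bond=-47.1980
(3,1): Delta=1.0000 Bond=-47.1980
(3,2): Delta=1.0000 Bond=-47.1980
(3,3): Delta=1.0000 Bond=-47.1980
V0=8.1901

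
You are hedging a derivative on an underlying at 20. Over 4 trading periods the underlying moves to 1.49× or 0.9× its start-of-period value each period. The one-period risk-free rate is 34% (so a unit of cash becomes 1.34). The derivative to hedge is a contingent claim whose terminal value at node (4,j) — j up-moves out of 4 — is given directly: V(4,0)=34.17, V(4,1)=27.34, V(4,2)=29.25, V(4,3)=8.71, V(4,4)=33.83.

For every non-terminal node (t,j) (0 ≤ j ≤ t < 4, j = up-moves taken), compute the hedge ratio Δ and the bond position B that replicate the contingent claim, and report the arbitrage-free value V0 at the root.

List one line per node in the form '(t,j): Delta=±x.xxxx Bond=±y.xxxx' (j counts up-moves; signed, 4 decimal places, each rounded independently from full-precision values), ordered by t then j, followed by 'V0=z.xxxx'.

The replicating-portfolio and risk-neutral prices coincide; use p* = (1.34−0.9)/(1.49−0.9) = 0.7458 for the latter.
Payoff layer (t=4): V(4,0)=34.1700, V(4,1)=27.3400, V(4,2)=29.2500, V(4,3)=8.7100, V(4,4)=33.8300
Node (3,0) S=14.5800: V=(p*·27.3400+(1−p*)·34.1700)/1.34=21.6988; Δ=(27.3400−34.1700)/(21.7242−13.1220)=-0.7940; B=V−Δ·S=33.2751
Node (3,1) S=24.1380: V=(p*·29.2500+(1−p*)·27.3400)/1.34=21.4660; Δ=(29.2500−27.3400)/(35.9656−21.7242)=0.1341; B=V−Δ·S=18.2287
Node (3,2) S=39.9618: V=(p*·8.7100+(1−p*)·29.2500)/1.34=10.3970; Δ=(8.7100−29.2500)/(59.5431−35.9656)=-0.8712; B=V−Δ·S=45.2106
Node (3,3) S=66.1590: V=(p*·33.8300+(1−p*)·8.7100)/1.34=20.4803; Δ=(33.8300−8.7100)/(98.5769−59.5431)=0.6435; B=V−Δ·S=-22.0960
Node (2,0) S=16.2000: V=(p*·21.4660+(1−p*)·21.6988)/1.34=16.0636; Δ=(21.4660−21.6988)/(24.1380−14.5800)=-0.0244; B=V−Δ·S=16.4582
Node (2,1) S=26.8200: V=(p*·10.3970+(1−p*)·21.4660)/1.34=9.8591; Δ=(10.3970−21.4660)/(39.9618−24.1380)=-0.6995; B=V−Δ·S=28.6200
Node (2,2) S=44.4020: V=(p*·20.4803+(1−p*)·10.3970)/1.34=13.3707; Δ=(20.4803−10.3970)/(66.1590−39.9618)=0.3849; B=V−Δ·S=-3.7195
Node (1,0) S=18.0000: V=(p*·9.8591+(1−p*)·16.0636)/1.34=8.5347; Δ=(9.8591−16.0636)/(26.8200−16.2000)=-0.5842; B=V−Δ·S=19.0508
Node (1,1) S=29.8000: V=(p*·13.3707+(1−p*)·9.8591)/1.34=9.3119; Δ=(13.3707−9.8591)/(44.4020−26.8200)=0.1997; B=V−Δ·S=3.3600
Node (0,0) S=20.0000: V=(p*·9.3119+(1−p*)·8.5347)/1.34=6.8017; Δ=(9.3119−8.5347)/(29.8000−18.0000)=0.0659; B=V−Δ·S=5.4845
The time-0 hedge costs 6.8017, which is the no-arbitrage price.

(0,0): Delta=0.0659 Bond=5.4845
(1,0): Delta=-0.5842 Bond=19.0508
(1,1): Delta=0.1997 Bond=3.3600
(2,0): Delta=-0.0244 Bond=16.4582
(2,1): Delta=-0.6995 Bond=28.6200
(2,2): Delta=0.3849 Bond=-3.7195
(3,0): Delta=-0.7940 Bond=33.2751
(3,1): Delta=0.1341 Bond=18.2287
(3,2): Delta=-0.8712 Bond=45.2106
(3,3): Delta=0.6435 Bond=-22.0960
V0=6.8017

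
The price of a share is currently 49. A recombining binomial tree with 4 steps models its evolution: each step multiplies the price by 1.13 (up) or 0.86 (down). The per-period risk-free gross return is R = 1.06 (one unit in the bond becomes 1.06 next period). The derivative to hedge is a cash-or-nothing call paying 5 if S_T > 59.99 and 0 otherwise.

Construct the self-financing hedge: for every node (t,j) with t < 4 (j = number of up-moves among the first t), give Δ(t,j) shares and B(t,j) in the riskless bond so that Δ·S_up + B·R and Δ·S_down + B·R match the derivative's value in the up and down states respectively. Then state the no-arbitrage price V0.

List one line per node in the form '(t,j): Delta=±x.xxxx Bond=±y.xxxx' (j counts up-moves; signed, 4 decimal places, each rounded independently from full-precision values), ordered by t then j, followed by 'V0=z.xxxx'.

(0,0): Delta=0.1354 Bond=-3.7739
(1,0): Delta=0.2146 Bond=-7.3370
(1,1): Delta=0.1143 Bond=-2.8324
(2,0): Delta=0.0000 Bond=0.0000
(2,1): Delta=0.2718 Bond=-10.4993
(2,2): Delta=0.0724 Bond=-0.3785
(3,0): Delta=0.0000 Bond=0.0000
(3,1): Delta=0.0000 Bond=0.0000
(3,2): Delta=0.3442 Bond=-15.0245
(3,3): Delta=0.0000 Bond=4.7170
V0=2.8617

No-arbitrage ⇒ martingale measure with p* = (R−d)/(u−d) = 0.7407.
Terminal payoffs: V(4,0)=0.0000, V(4,1)=0.0000, V(4,2)=0.0000, V(4,3)=5.0000, V(4,4)=5.0000
  t=3,j=0: stock 31.1667 → up 35.2184 (V=0.0000), down 26.8034 (V=0.0000). Price 0.0000; hedge Δ=0.0000, bond B=0.0000.
  t=3,j=1: stock 40.9517 → up 46.2754 (V=0.0000), down 35.2184 (V=0.0000). Price 0.0000; hedge Δ=0.0000, bond B=0.0000.
  t=3,j=2: stock 53.8086 → up 60.8037 (V=5.0000), down 46.2754 (V=0.0000). Price 3.4941; hedge Δ=0.3442, bond B=-15.0245.
  t=3,j=3: stock 70.7020 → up 79.8932 (V=5.0000), down 60.8037 (V=5.0000). Price 4.7170; hedge Δ=0.0000, bond B=4.7170.
  t=2,j=0: stock 36.2404 → up 40.9517 (V=0.0000), down 31.1667 (V=0.0000). Price 0.0000; hedge Δ=0.0000, bond B=0.0000.
  t=2,j=1: stock 47.6182 → up 53.8086 (V=3.4941), down 40.9517 (V=0.0000). Price 2.4417; hedge Δ=0.2718, bond B=-10.4993.
  t=2,j=2: stock 62.5681 → up 70.7020 (V=4.7170), down 53.8086 (V=3.4941). Price 4.1509; hedge Δ=0.0724, bond B=-0.3785.
  t=1,j=0: stock 42.1400 → up 47.6182 (V=2.4417), down 36.2404 (V=0.0000). Price 1.7063; hedge Δ=0.2146, bond B=-7.3370.
  t=1,j=1: stock 55.3700 → up 62.5681 (V=4.1509), down 47.6182 (V=2.4417). Price 3.4979; hedge Δ=0.1143, bond B=-2.8324.
  t=0,j=0: stock 49.0000 → up 55.3700 (V=3.4979), down 42.1400 (V=1.7063). Price 2.8617; hedge Δ=0.1354, bond B=-3.7739.
Root portfolio cost Δ·49+B reproduces V0=2.8617.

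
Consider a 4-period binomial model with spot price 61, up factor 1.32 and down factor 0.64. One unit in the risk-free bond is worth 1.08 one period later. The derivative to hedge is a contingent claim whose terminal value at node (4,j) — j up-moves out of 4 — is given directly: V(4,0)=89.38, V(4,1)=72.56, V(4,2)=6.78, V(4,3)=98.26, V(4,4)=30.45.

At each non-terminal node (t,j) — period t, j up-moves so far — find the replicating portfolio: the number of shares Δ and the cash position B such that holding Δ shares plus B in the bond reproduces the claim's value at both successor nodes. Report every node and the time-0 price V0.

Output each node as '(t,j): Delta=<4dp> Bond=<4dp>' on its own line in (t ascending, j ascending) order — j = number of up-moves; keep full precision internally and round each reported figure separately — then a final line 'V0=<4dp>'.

(0,0): Delta=0.1060 Bond=33.7294
(1,0): Delta=0.1990 Bond=32.7974
(1,1): Delta=0.0814 Bond=38.4080
(2,0): Delta=-2.6431 Bond=106.4331
(2,1): Delta=0.9506 Bond=-3.3125
(2,2): Delta=-0.1485 Bond=65.9132
(3,0): Delta=-1.5468 Bond=97.4172
(3,1): Delta=-2.9331 Bond=124.5098
(3,2): Delta=1.9777 Bond=-73.4434
(3,3): Delta=-0.7108 Bond=150.0752
V0=40.1946

The replicating-portfolio and risk-neutral prices coincide; use p* = (1.08−0.64)/(1.32−0.64) = 0.6471 for the latter.
Terminal values V(4,·): V(4,0)=89.3800, V(4,1)=72.5600, V(4,2)=6.7800, V(4,3)=98.2600, V(4,4)=30.4500
Node (3,0) S=15.9908: V=(p*·72.5600+(1−p*)·89.3800)/1.08=72.6819; Δ=(72.5600−89.3800)/(21.1078−10.2341)=-1.5468; B=V−Δ·S=97.4172
Node (3,1) S=32.9810: V=(p*·6.7800+(1−p*)·72.5600)/1.08=27.7745; Δ=(6.7800−72.5600)/(43.5349−21.1078)=-2.9331; B=V−Δ·S=124.5098
Node (3,2) S=68.0233: V=(p*·98.2600+(1−p*)·6.7800)/1.08=61.0861; Δ=(98.2600−6.7800)/(89.7908−43.5349)=1.9777; B=V−Δ·S=-73.4434
Node (3,3) S=140.2980: V=(p*·30.4500+(1−p*)·98.2600)/1.08=50.3546; Δ=(30.4500−98.2600)/(185.1934−89.7908)=-0.7108; B=V−Δ·S=150.0752
Node (2,0) S=24.9856: V=(p*·27.7745+(1−p*)·72.6819)/1.08=40.3928; Δ=(27.7745−72.6819)/(32.9810−15.9908)=-2.6431; B=V−Δ·S=106.4331
Node (2,1) S=51.5328: V=(p*·61.0861+(1−p*)·27.7745)/1.08=45.6750; Δ=(61.0861−27.7745)/(68.0233−32.9810)=0.9506; B=V−Δ·S=-3.3125
Node (2,2) S=106.2864: V=(p*·50.3546+(1−p*)·61.0861)/1.08=50.1316; Δ=(50.3546−61.0861)/(140.2980−68.0233)=-0.1485; B=V−Δ·S=65.9132
Node (1,0) S=39.0400: V=(p*·45.6750+(1−p*)·40.3928)/1.08=40.5655; Δ=(45.6750−40.3928)/(51.5328−24.9856)=0.1990; B=V−Δ·S=32.7974
Node (1,1) S=80.5200: V=(p*·50.1316+(1−p*)·45.6750)/1.08=44.9618; Δ=(50.1316−45.6750)/(106.2864−51.5328)=0.0814; B=V−Δ·S=38.4080
Node (0,0) S=61.0000: V=(p*·44.9618+(1−p*)·40.5655)/1.08=40.1946; Δ=(44.9618−40.5655)/(80.5200−39.0400)=0.1060; B=V−Δ·S=33.7294
Root portfolio cost Δ·61+B reproduces V0=40.1946.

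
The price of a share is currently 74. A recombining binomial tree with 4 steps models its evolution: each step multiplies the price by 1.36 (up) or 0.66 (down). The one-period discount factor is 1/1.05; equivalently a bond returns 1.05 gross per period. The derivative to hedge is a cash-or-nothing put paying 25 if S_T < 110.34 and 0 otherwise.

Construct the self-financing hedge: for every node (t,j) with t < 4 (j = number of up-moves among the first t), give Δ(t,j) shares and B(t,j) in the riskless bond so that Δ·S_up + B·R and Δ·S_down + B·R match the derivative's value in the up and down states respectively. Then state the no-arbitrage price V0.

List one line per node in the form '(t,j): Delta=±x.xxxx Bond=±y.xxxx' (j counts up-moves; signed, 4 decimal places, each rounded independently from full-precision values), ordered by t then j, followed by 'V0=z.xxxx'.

(0,0): Delta=-0.1719 Bond=25.0079
(1,0): Delta=-0.2059 Bond=27.9164
(1,1): Delta=-0.1588 Bond=24.9404
(2,0): Delta=0.0000 Bond=22.6757
(2,1): Delta=-0.2853 Bond=34.5874
(2,2): Delta=-0.1101 Bond=19.5104
(3,0): Delta=0.0000 Bond=23.8095
(3,1): Delta=0.0000 Bond=23.8095
(3,2): Delta=-0.3954 Bond=46.2585
(3,3): Delta=0.0000 Bond=0.0000
V0=12.2849

Risk-neutral probability p* = (R−d)/(u−d) = (1.05−0.66)/(1.36−0.66) = 0.5571.
Terminal values V(4,·): V(4,0)=25.0000, V(4,1)=25.0000, V(4,2)=25.0000, V(4,3)=0.0000, V(4,4)=0.0000
Node (3,0) S=21.2747: V=(p*·25.0000+(1−p*)·25.0000)/1.05=23.8095; Δ=(25.0000−25.0000)/(28.9336−14.0413)=0.0000; B=V−Δ·S=23.8095
Node (3,1) S=43.8388: V=(p*·25.0000+(1−p*)·25.0000)/1.05=23.8095; Δ=(25.0000−25.0000)/(59.6207−28.9336)=0.0000; B=V−Δ·S=23.8095
Node (3,2) S=90.3345: V=(p*·0.0000+(1−p*)·25.0000)/1.05=10.5442; Δ=(0.0000−25.0000)/(122.8549−59.6207)=-0.3954; B=V−Δ·S=46.2585
Node (3,3) S=186.1437: V=(p*·0.0000+(1−p*)·0.0000)/1.05=0.0000; Δ=(0.0000−0.0000)/(253.1555−122.8549)=0.0000; B=V−Δ·S=0.0000
Node (2,0) S=32.2344: V=(p*·23.8095+(1−p*)·23.8095)/1.05=22.6757; Δ=(23.8095−23.8095)/(43.8388−21.2747)=0.0000; B=V−Δ·S=22.6757
Node (2,1) S=66.4224: V=(p*·10.5442+(1−p*)·23.8095)/1.05=15.6370; Δ=(10.5442−23.8095)/(90.3345−43.8388)=-0.2853; B=V−Δ·S=34.5874
Node (2,2) S=136.8704: V=(p*·0.0000+(1−p*)·10.5442)/1.05=4.4472; Δ=(0.0000−10.5442)/(186.1437−90.3345)=-0.1101; B=V−Δ·S=19.5104
Node (1,0) S=48.8400: V=(p*·15.6370+(1−p*)·22.6757)/1.05=17.8611; Δ=(15.6370−22.6757)/(66.4224−32.2344)=-0.2059; B=V−Δ·S=27.9164
Node (1,1) S=100.6400: V=(p*·4.4472+(1−p*)·15.6370)/1.05=8.9549; Δ=(4.4472−15.6370)/(136.8704−66.4224)=-0.1588; B=V−Δ·S=24.9404
Node (0,0) S=74.0000: V=(p*·8.9549+(1−p*)·17.8611)/1.05=12.2849; Δ=(8.9549−17.8611)/(100.6400−48.8400)=-0.1719; B=V−Δ·S=25.0079
Check: Δ(0,0)·S0 + B(0,0) = 12.2849 = V0.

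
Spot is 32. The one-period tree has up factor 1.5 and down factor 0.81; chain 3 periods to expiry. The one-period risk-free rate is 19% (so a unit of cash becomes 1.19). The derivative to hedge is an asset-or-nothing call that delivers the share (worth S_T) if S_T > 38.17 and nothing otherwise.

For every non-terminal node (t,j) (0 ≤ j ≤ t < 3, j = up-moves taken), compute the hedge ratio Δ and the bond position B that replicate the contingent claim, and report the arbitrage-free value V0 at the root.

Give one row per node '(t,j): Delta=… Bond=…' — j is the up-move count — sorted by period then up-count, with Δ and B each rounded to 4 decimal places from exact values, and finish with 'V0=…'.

The replicating-portfolio and risk-neutral prices coincide; use p* = (1.19−0.81)/(1.5−0.81) = 0.5507 for the latter.
Payoff layer (t=3): V(3,0)=0.0000, V(3,1)=0.0000, V(3,2)=58.3200, V(3,3)=108.0000
Node (2,0) S=20.9952: V=(p*·0.0000+(1−p*)·0.0000)/1.19=0.0000; Δ=(0.0000−0.0000)/(31.4928−17.0061)=0.0000; B=V−Δ·S=0.0000
Node (2,1) S=38.8800: V=(p*·58.3200+(1−p*)·0.0000)/1.19=26.9901; Δ=(58.3200−0.0000)/(58.3200−31.4928)=2.1739; B=V−Δ·S=-57.5316
Node (2,2) S=72.0000: V=(p*·108.0000+(1−p*)·58.3200)/1.19=72.0000; Δ=(108.0000−58.3200)/(108.0000−58.3200)=1.0000; B=V−Δ·S=0.0000
Node (1,0) S=25.9200: V=(p*·26.9901+(1−p*)·0.0000)/1.19=12.4909; Δ=(26.9901−0.0000)/(38.8800−20.9952)=1.5091; B=V−Δ·S=-26.6253
Node (1,1) S=48.0000: V=(p*·72.0000+(1−p*)·26.9901)/1.19=43.5111; Δ=(72.0000−26.9901)/(72.0000−38.8800)=1.3590; B=V−Δ·S=-21.7206
Node (0,0) S=32.0000: V=(p*·43.5111+(1−p*)·12.4909)/1.19=24.8525; Δ=(43.5111−12.4909)/(48.0000−25.9200)=1.4049; B=V−Δ·S=-20.1043
The time-0 hedge costs 24.8525, which is the no-arbitrage price.

(0,0): Delta=1.4049 Bond=-20.1043
(1,0): Delta=1.5091 Bond=-26.6253
(1,1): Delta=1.3590 Bond=-21.7206
(2,0): Delta=0.0000 Bond=0.0000
(2,1): Delta=2.1739 Bond=-57.5316
(2,2): Delta=1.0000 Bond=0.0000
V0=24.8525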